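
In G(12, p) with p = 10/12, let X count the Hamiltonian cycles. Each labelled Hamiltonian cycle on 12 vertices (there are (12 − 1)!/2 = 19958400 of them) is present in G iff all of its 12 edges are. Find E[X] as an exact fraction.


K_12 has (12 − 1)!/2 = 19958400 labelled Hamiltonian cycles.
For each such Hamiltonian cycle H, let X_H = 1 if all 12 edges of H are present in G. Then P[X_H = 1] = p^{12} = (5/6)^{12} = 244140625/2176782336.
By linearity of expectation: E[X] = Σ_H E[X_H] = 19958400 · p^{12} = 19958400 · 244140625/2176782336 = 469970703125/209952.
Numerically: E[X] ≈ 2.23847e+06.

E[X] = 19958400 · (5/6)^{12} = 469970703125/209952 ≈ 2.23847e+06.


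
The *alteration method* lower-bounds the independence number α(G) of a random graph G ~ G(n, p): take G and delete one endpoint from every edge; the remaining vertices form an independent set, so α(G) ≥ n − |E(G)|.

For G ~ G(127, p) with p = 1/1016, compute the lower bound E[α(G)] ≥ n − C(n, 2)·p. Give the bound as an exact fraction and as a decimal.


E[|E(G)|] = C(127, 2)·p = 8001 · (1/1016) = 63/8.
E[α(G)] ≥ n − E[|E(G)|] = 127 − 63/8 = 953/8.
Numerically: ≈ 119.1250.
(This is only a lower bound; the true E[α(G)] may be larger.)

E[α(G)] ≥ 953/8 ≈ 119.1250.


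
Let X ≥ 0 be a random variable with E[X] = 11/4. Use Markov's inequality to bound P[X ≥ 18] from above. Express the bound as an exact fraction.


μ = E[X] = 11/4, a = 18.
Markov: P[X ≥ 18] ≤ μ/a = (11/4)/18 = 11/72.
Numerically: ≈ 0.152778.
(Since a = 18 > μ = 2.750000, the bound 11/72 is < 1 and informative.)

P[X ≥ 18] ≤ 11/72 ≈ 0.152778.


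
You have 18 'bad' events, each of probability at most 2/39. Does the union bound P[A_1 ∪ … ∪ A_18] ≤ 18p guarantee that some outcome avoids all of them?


Union bound: P[∪_{i=1}^{18} A_i] ≤ Σ_i P[A_i] ≤ 18·p = 18·(2/39) = 12/13.
Numerically: 12/13 ≈ 0.923.
Is 12/13 < 1? YES.
Since P[∪ A_i] ≤ 12/13 < 1, the complement has P[∩ A_i^c] ≥ 1 − 12/13 = 1/13 > 0, so some outcome avoids every A_i.

18·p = 12/13 ≈ 0.923; existence CERTIFIED by the union bound.


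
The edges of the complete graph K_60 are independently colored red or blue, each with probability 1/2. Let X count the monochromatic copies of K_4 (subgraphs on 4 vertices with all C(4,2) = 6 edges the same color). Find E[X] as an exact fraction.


Let X = Σ_S X_S over the C(60, 4) = 487635 subsets S of size 4, where X_S = 1 if the K_4 on S is monochromatic.
For a fixed S, the K_4 on S has C(4, 2) = 6 edges. P[all 6 edges red] = (1/2)^6, and likewise for blue, so P[monochromatic] = 2·(1/2)^6 = 2^{1 − 6} = 1/32.
By linearity: E[X] = C(60, 4) · 2^{1 − 6} = 487635 · 1/32 = 487635/32.
Numerically: E[X] ≈ 15238.594.

E[X] = C(60,4)·2^(1−C(4,2)) = 487635/32 ≈ 15238.594.


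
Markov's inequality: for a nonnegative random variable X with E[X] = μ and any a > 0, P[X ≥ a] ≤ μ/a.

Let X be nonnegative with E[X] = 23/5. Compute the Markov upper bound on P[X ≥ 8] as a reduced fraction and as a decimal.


μ = E[X] = 23/5, a = 8.
Markov: P[X ≥ 8] ≤ μ/a = (23/5)/8 = 23/40.
Numerically: ≈ 0.57500.
(Since a = 8 > μ = 4.60000, the bound 23/40 is < 1 and informative.)

P[X ≥ 8] ≤ 23/40 ≈ 0.57500.


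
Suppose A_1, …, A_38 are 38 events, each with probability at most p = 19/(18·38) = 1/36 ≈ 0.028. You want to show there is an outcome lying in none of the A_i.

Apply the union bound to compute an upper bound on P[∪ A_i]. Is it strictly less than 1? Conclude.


Union bound: P[∪_{i=1}^{38} A_i] ≤ Σ_i P[A_i] ≤ 38·p = 38·(1/36) = 19/18.
Numerically: 19/18 ≈ 1.056.
Is 19/18 < 1? NO.
Since the bound 19/18 is ≥ 1, the union bound is uninformative here; it does NOT by itself certify existence.

38·p = 19/18 ≈ 1.056; existence NOT certified by the union bound.


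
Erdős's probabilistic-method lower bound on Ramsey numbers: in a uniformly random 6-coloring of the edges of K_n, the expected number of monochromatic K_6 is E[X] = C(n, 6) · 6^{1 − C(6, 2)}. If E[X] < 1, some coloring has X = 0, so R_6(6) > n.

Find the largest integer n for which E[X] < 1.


We need C(n, 6) · 6^{1 − 15} < 1, i.e. C(n, 6) < 6^{15 − 1} = 78364164096.
Check values of n near the boundary:
  n = 194: C(194, 6) = 68482017072; 68482017072 < 78364164096? YES
  n = 195: C(195, 6) = 70656049360; 70656049360 < 78364164096? YES
  n = 196: C(196, 6) = 72887293024; 72887293024 < 78364164096? YES
  n = 197: C(197, 6) = 75176946208; 75176946208 < 78364164096? YES
  n = 198: C(198, 6) = 77526225777; 77526225777 < 78364164096? YES
  n = 199: C(199, 6) = 79936367511; 79936367511 < 78364164096? NO
  n = 200: C(200, 6) = 82408626300; 82408626300 < 78364164096? NO
The largest n with C(n, 6) < 78364164096 is n = 198 (where E[X] = 25842075259/26121388032 ≈ 0.9893071). Hence R_6(6) > 198, i.e. R_6(6) ≥ 199.

Largest n = 198; hence R_6(6) > 198.


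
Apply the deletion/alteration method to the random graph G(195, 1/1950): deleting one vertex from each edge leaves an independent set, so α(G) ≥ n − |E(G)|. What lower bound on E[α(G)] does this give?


E[|E(G)|] = C(195, 2)·p = 18915 · (1/1950) = 97/10.
E[α(G)] ≥ n − E[|E(G)|] = 195 − 97/10 = 1853/10.
Numerically: ≈ 185.3000.
(This is only a lower bound; the true E[α(G)] may be larger.)

E[α(G)] ≥ 1853/10 ≈ 185.3000.


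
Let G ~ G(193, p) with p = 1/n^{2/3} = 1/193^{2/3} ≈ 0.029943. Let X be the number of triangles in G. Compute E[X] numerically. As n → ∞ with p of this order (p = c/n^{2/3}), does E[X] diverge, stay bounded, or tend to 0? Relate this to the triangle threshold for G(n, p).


Number of potential triangles: C(193, 3) = 1179616.
Each occurs with probability p³ ≈ (0.029943)³ ≈ 2.68463583e-05.
By linearity: E[X] = C(193, 3)·p³ ≈ 1179616 · 2.68463583e-05 ≈ 31.668394.
Since α = 2/3 < 1, p = c/n^{2/3} ≫ 1/n is above the triangle threshold p ~ 1/n. Asymptotically E[X] ~ (c³/6)·n^{3(1−α)} = (1³/6)·n^{1} → ∞; triangles are abundant w.h.p.

E[X] ≈ 31.668394; in regime p = Θ(1/n^{2/3}) E[X] diverges (above the triangle threshold p ~ 1/n).


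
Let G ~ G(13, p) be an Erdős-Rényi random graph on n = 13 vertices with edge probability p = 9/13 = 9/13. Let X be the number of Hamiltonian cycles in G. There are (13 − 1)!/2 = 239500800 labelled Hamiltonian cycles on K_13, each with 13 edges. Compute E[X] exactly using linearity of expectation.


K_13 has (13 − 1)!/2 = 239500800 labelled Hamiltonian cycles.
For each such Hamiltonian cycle H, let X_H = 1 if all 13 edges of H are present in G. Then P[X_H = 1] = p^{13} = (9/13)^{13} = 2541865828329/302875106592253.
By linearity: E[X] = Σ_H E[X_H] = 239500800 · p^{13} = 239500800 · 2541865828329/302875106592253 = 608778899377458163200/302875106592253.
Numerically: E[X] ≈ 2.01e+06.

E[X] = 239500800 · (9/13)^{13} = 608778899377458163200/302875106592253 ≈ 2.01e+06.


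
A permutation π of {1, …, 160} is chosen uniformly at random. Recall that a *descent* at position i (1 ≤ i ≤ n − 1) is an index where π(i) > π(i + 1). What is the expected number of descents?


Write X = Σ X_I over i = 1, …, 159, with X_I the indicator of one descent.
There are 159 indicators.
For each fixed i, the pair (π(i), π(i+1)) is a uniformly random ordered pair of distinct values from {1, …, 160}; by symmetry P[π(i) > π(i+1)] = 1/2.
By linearity: E[X] = 159 · (1/2) = (160 − 1) · (1/2) = 159/2 ≈ 79.500.

E[X] = 159/2 = 79.500.


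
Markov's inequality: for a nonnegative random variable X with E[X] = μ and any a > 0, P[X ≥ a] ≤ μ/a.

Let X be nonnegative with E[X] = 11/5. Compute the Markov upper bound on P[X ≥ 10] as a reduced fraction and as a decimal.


μ = E[X] = 11/5, a = 10.
Markov: P[X ≥ 10] ≤ μ/a = (11/5)/10 = 11/50.
Numerically: ≈ 0.2200.
(Since a = 10 > μ = 2.2000, the bound 11/50 is < 1 and informative.)

P[X ≥ 10] ≤ 11/50 ≈ 0.2200.


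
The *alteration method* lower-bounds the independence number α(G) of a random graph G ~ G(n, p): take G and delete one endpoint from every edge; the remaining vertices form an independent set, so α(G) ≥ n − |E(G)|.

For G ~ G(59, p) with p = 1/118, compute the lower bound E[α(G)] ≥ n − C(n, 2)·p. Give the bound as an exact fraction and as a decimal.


E[|E(G)|] = C(59, 2)·p = 1711 · (1/118) = 29/2.
E[α(G)] ≥ n − E[|E(G)|] = 59 − 29/2 = 89/2.
Numerically: ≈ 44.500.
(This is only a lower bound; the true E[α(G)] may be larger.)

E[α(G)] ≥ 89/2 ≈ 44.500.


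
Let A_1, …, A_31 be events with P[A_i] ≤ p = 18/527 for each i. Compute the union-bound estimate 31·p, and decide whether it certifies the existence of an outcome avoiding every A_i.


Union bound: P[∪_{i=1}^{31} A_i] ≤ Σ_i P[A_i] ≤ 31·p = 31·(18/527) = 18/17.
Numerically: 18/17 ≈ 1.0588.
Is 18/17 < 1? NO.
Since the bound 18/17 is ≥ 1, the union bound is uninformative here; it does NOT by itself certify existence.

31·p = 18/17 ≈ 1.0588; existence NOT certified by the union bound.


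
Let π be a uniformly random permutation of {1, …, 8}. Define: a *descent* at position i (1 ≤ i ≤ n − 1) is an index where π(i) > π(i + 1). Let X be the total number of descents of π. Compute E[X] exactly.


Write X = Σ X_I over i = 1, …, 7, with X_I the indicator of one descent.
There are 7 indicators.
For each fixed i, the pair (π(i), π(i+1)) is a uniformly random ordered pair of distinct values from {1, …, 8}; by symmetry P[π(i) > π(i+1)] = 1/2.
By linearity: E[X] = 7 · (1/2) = (8 − 1) · (1/2) = 7/2 ≈ 3.500000.

E[X] = 7/2 = 3.500000.


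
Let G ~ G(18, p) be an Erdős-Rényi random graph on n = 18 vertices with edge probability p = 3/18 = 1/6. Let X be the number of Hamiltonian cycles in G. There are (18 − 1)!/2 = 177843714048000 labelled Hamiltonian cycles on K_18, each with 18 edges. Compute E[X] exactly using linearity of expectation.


K_18 has (18 − 1)!/2 = 177843714048000 labelled Hamiltonian cycles.
For each such Hamiltonian cycle H, let X_H = 1 if all 18 edges of H are present in G. Then P[X_H = 1] = p^{18} = (1/6)^{18} = 1/101559956668416.
By linearity of expectation: E[X] = Σ_H E[X_H] = 177843714048000 · p^{18} = 177843714048000 · 1/101559956668416 = 14889875/8503056.
Numerically: E[X] ≈ 1.7511.

E[X] = 177843714048000 · (1/6)^{18} = 14889875/8503056 ≈ 1.7511.


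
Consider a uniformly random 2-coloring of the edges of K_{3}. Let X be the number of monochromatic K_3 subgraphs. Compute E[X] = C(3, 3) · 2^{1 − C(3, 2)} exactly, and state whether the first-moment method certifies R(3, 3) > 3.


E[X] = C(3, 3) · 2^{1 − 3} = 1 · 2^{−2} = 1/4.
As a reduced fraction: E[X] = 1/4 ≈ 0.2500000.
Is E[X] < 1? YES.
Since E[X] < 1, there exists a 2-coloring of K_{3} with no monochromatic K_3; hence R(3, 3) > 3.

E[X] = 1/4 ≈ 0.2500000; E[X] < 1, so R(3, 3) > 3.


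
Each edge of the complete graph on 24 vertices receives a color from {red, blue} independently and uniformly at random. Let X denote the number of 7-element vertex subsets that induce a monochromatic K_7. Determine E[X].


Let X = Σ_S X_S over the C(24, 7) = 346104 subsets S of size 7, where X_S = 1 if the K_7 on S is monochromatic.
For a fixed S, the K_7 on S has C(7, 2) = 21 edges. P[all 21 edges red] = (1/2)^21, and likewise for blue, so P[monochromatic] = 2·(1/2)^21 = 2^{1 − 21} = 1/1048576.
Summing: E[X] = C(24, 7) · 2^{1 − 21} = 346104 · 1/1048576 = 43263/131072.
Numerically: E[X] ≈ 0.3301.

E[X] = C(24,7)·2^(1−C(7,2)) = 43263/131072 ≈ 0.3301.


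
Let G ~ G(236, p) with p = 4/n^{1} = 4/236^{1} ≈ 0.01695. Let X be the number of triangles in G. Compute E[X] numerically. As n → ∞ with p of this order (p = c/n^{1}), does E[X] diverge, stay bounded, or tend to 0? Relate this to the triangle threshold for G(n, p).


Number of potential triangles: C(236, 3) = 2162940.
Each occurs with probability p³ ≈ (0.01695)³ ≈ 4.869047e-06.
By linearity: E[X] = C(236, 3)·p³ ≈ 2162940 · 4.869047e-06 ≈ 10.5315.
Here α = 1, so p = 4/n is exactly at the triangle threshold p ~ 1/n. Asymptotically E[X] → c³/6 = 4³/6 = 32/3 ≈ 10.6667, a bounded constant. In this regime the triangle count is asymptotically Poisson(c³/6).

E[X] ≈ 10.5315; in regime p = Θ(1/n^{1}) E[X] stays bounded (at the triangle threshold p ~ 1/n).


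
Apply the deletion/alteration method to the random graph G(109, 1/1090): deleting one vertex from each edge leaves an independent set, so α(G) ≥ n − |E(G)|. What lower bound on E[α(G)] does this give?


E[|E(G)|] = C(109, 2)·p = 5886 · (1/1090) = 27/5.
E[α(G)] ≥ n − E[|E(G)|] = 109 − 27/5 = 518/5.
Numerically: ≈ 103.6000.
(This is only a lower bound; the true E[α(G)] may be larger.)

E[α(G)] ≥ 518/5 ≈ 103.6000.


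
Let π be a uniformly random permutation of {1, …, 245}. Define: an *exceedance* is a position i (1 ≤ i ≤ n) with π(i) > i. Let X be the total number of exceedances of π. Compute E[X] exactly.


Write X = Σ_{i=1}^{245} X_i, where X_i = 1_{π(i) > i}.
For each fixed i, π(i) is uniform over {1, …, 245} (marginal of a uniform permutation), so P[π(i) > i] = (n − i)/n. Summing: Σ_{i=1}^{245} (n − i)/n = (0 + 1 + … + 244)/245 = 245(245 − 1)/(2·245) = (245 − 1)/2.
Hence E[X] = Σ_{i=1}^{245} (245 − i)/245 = 122 ≈ 122.0000.

E[X] = 122 = 122.0000.


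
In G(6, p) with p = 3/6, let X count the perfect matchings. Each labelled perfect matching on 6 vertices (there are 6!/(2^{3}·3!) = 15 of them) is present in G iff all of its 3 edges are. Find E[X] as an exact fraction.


K_6 has 6!/(2^{3}·3!) = 15 labelled perfect matchings.
For each such perfect matching H, let X_H = 1 if all 3 edges of H are present in G. Then P[X_H = 1] = p^{3} = (1/2)^{3} = 1/8.
Summing the indicators: E[X] = Σ_H E[X_H] = 15 · p^{3} = 15 · 1/8 = 15/8.
Numerically: E[X] ≈ 1.875.

E[X] = 15 · (1/2)^{3} = 15/8 ≈ 1.875.


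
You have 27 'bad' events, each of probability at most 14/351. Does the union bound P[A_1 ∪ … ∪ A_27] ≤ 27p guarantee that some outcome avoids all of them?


Union bound: P[∪_{i=1}^{27} A_i] ≤ Σ_i P[A_i] ≤ 27·p = 27·(14/351) = 14/13.
Numerically: 14/13 ≈ 1.076923.
Is 14/13 < 1? NO.
Since the bound 14/13 is ≥ 1, the union bound is uninformative here; it does NOT by itself certify existence.

27·p = 14/13 ≈ 1.076923; existence NOT certified by the union bound.


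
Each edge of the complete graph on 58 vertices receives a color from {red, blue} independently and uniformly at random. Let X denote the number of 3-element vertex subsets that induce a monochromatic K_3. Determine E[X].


Let X = Σ_S X_S over the C(58, 3) = 30856 subsets S of size 3, where X_S = 1 if the K_3 on S is monochromatic.
For a fixed S, the K_3 on S has C(3, 2) = 3 edges. P[all 3 edges red] = (1/2)^3, and likewise for blue, so P[monochromatic] = 2·(1/2)^3 = 2^{1 − 3} = 1/4.
By linearity: E[X] = C(58, 3) · 2^{1 − 3} = 30856 · 1/4 = 7714.
Numerically: E[X] ≈ 7714.0000.

E[X] = C(58,3)·2^(1−C(3,2)) = 7714 ≈ 7714.0000.


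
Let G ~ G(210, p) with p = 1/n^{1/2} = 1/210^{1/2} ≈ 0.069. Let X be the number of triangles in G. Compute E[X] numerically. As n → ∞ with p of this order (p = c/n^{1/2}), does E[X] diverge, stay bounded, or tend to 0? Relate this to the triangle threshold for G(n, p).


Number of potential triangles: C(210, 3) = 1521520.
Each occurs with probability p³ ≈ (0.069)³ ≈ 3.28603e-04.
By linearity: E[X] = C(210, 3)·p³ ≈ 1521520 · 3.28603e-04 ≈ 499.975.
Since α = 1/2 < 1, p = c/n^{1/2} ≫ 1/n is above the triangle threshold p ~ 1/n. Asymptotically E[X] ~ (c³/6)·n^{3(1−α)} = (1³/6)·n^{1.5} → ∞; triangles are abundant w.h.p.

E[X] ≈ 499.975; in regime p = Θ(1/n^{1/2}) E[X] diverges (above the triangle threshold p ~ 1/n).


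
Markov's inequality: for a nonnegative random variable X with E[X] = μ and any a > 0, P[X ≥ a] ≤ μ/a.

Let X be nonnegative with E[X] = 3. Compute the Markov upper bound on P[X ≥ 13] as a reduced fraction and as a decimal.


μ = E[X] = 3, a = 13.
Markov: P[X ≥ 13] ≤ μ/a = (3)/13 = 3/13.
Numerically: ≈ 0.23077.
(Since a = 13 > μ = 3.00000, the bound 3/13 is < 1 and informative.)

P[X ≥ 13] ≤ 3/13 ≈ 0.23077.


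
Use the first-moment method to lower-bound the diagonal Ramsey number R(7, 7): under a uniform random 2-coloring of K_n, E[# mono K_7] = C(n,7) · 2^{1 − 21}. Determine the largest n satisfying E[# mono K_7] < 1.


We need C(n, 7) · 2^{1 − 21} < 1, i.e. C(n, 7) < 2^{21 − 1} = 1048576.
Check values of n near the boundary:
  n = 25: C(25, 7) = 480700; 480700 < 1048576? YES
  n = 26: C(26, 7) = 657800; 657800 < 1048576? YES
  n = 27: C(27, 7) = 888030; 888030 < 1048576? YES
  n = 28: C(28, 7) = 1184040; 1184040 < 1048576? NO
  n = 29: C(29, 7) = 1560780; 1560780 < 1048576? NO
  n = 30: C(30, 7) = 2035800; 2035800 < 1048576? NO
The largest n with C(n, 7) < 1048576 is n = 27 (where E[X] = 444015/524288 ≈ 0.846891). Hence R(7, 7) > 27, i.e. R(7, 7) ≥ 28.

Largest n = 27; hence R(7, 7) > 27.


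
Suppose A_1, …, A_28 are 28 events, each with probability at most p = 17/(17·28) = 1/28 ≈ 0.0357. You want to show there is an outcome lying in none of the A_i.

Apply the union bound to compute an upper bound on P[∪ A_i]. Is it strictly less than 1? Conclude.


Union bound: P[∪_{i=1}^{28} A_i] ≤ Σ_i P[A_i] ≤ 28·p = 28·(1/28) = 1.
Numerically: 1 ≈ 1.0000.
Is 1 < 1? NO.
Since the bound 1 is ≥ 1, the union bound is uninformative here; it does NOT by itself certify existence.

28·p = 1 ≈ 1.0000; existence NOT certified by the union bound.


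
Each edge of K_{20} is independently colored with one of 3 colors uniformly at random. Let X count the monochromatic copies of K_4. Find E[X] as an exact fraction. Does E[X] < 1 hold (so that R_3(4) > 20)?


E[X] = C(20, 4) · 3^{1 − 6} = 4845 · 3^{−5} = 4845/243.
As a reduced fraction: E[X] = 1615/81 ≈ 19.938272.
Is E[X] < 1? NO.
Since E[X] ≥ 1, the first-moment bound is inconclusive at n = 20; it does NOT by itself certify R_3(4) > 20.

E[X] = 1615/81 ≈ 19.938272; E[X] ≥ 1; first-moment method inconclusive here.


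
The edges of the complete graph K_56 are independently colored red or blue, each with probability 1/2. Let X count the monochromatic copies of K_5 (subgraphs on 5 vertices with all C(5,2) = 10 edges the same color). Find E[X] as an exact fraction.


Let X = Σ_S X_S over the C(56, 5) = 3819816 subsets S of size 5, where X_S = 1 if the K_5 on S is monochromatic.
For a fixed S, the K_5 on S has C(5, 2) = 10 edges. P[all 10 edges red] = (1/2)^10, and likewise for blue, so P[monochromatic] = 2·(1/2)^10 = 2^{1 − 10} = 1/512.
By linearity: E[X] = C(56, 5) · 2^{1 − 10} = 3819816 · 1/512 = 477477/64.
Numerically: E[X] ≈ 7460.578.

E[X] = C(56,5)·2^(1−C(5,2)) = 477477/64 ≈ 7460.578.


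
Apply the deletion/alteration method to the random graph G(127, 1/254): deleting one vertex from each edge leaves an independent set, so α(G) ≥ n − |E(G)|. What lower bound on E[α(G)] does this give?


E[|E(G)|] = C(127, 2)·p = 8001 · (1/254) = 63/2.
E[α(G)] ≥ n − E[|E(G)|] = 127 − 63/2 = 191/2.
Numerically: ≈ 95.50000.
(This is only a lower bound; the true E[α(G)] may be larger.)

E[α(G)] ≥ 191/2 ≈ 95.50000.


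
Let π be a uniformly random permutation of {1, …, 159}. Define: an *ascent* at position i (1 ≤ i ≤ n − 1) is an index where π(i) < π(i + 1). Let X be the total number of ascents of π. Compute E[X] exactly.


Write X = Σ X_I over i = 1, …, 158, with X_I the indicator of one ascent.
There are 158 indicators.
For each fixed i, the pair (π(i), π(i+1)) is a uniformly random ordered pair of distinct values from {1, …, 159}; by symmetry P[π(i) < π(i+1)] = 1/2.
By linearity: E[X] = 158 · (1/2) = (159 − 1) · (1/2) = 79 ≈ 79.000000.

E[X] = 79 = 79.000000.


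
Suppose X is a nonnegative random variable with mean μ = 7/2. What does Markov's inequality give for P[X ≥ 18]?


μ = E[X] = 7/2, a = 18.
Markov: P[X ≥ 18] ≤ μ/a = (7/2)/18 = 7/36.
Numerically: ≈ 0.19444.
(Since a = 18 > μ = 3.50000, the bound 7/36 is < 1 and informative.)

P[X ≥ 18] ≤ 7/36 ≈ 0.19444.


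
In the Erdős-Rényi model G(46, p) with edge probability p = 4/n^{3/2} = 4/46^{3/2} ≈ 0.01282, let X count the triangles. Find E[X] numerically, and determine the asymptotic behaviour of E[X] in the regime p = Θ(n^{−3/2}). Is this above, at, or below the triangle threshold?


Number of potential triangles: C(46, 3) = 15180.
Each occurs with probability p³ ≈ (0.01282)³ ≈ 2.107510e-06.
By linearity: E[X] = C(46, 3)·p³ ≈ 15180 · 2.107510e-06 ≈ 0.0320.
Since α = 3/2 > 1, p = c/n^{3/2} = o(1/n) is below the triangle threshold p ~ 1/n. Asymptotically E[X] ~ (c³/6)·n^{3(1−α)} = (4³/6)·n^{-1.5} → 0, so by Markov's inequality G has no triangles w.h.p.

E[X] ≈ 0.0320; in regime p = Θ(1/n^{3/2}) E[X] tends to 0 (below the triangle threshold p ~ 1/n).


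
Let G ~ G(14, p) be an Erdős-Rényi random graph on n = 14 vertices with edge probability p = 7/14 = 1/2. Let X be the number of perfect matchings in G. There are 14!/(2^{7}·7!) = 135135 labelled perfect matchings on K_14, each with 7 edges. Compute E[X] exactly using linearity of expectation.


K_14 has 14!/(2^{7}·7!) = 135135 labelled perfect matchings.
For each such perfect matching H, let X_H = 1 if all 7 edges of H are present in G. Then P[X_H = 1] = p^{7} = (1/2)^{7} = 1/128.
By linearity of expectation: E[X] = Σ_H E[X_H] = 135135 · p^{7} = 135135 · 1/128 = 135135/128.
Numerically: E[X] ≈ 1.06e+03.

E[X] = 135135 · (1/2)^{7} = 135135/128 ≈ 1.06e+03.


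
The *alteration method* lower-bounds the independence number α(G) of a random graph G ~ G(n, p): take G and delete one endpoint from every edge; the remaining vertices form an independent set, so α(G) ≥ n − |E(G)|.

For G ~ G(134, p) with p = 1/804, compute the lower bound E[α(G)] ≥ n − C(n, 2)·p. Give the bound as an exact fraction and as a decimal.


E[|E(G)|] = C(134, 2)·p = 8911 · (1/804) = 133/12.
E[α(G)] ≥ n − E[|E(G)|] = 134 − 133/12 = 1475/12.
Numerically: ≈ 122.917.
(This is only a lower bound; the true E[α(G)] may be larger.)

E[α(G)] ≥ 1475/12 ≈ 122.917.


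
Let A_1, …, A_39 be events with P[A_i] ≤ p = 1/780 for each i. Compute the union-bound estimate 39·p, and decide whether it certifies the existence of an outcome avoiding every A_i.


Union bound: P[∪_{i=1}^{39} A_i] ≤ Σ_i P[A_i] ≤ 39·p = 39·(1/780) = 1/20.
Numerically: 1/20 ≈ 0.0500000.
Is 1/20 < 1? YES.
Since P[∪ A_i] ≤ 1/20 < 1, the complement has P[∩ A_i^c] ≥ 1 − 1/20 = 19/20 > 0, so some outcome avoids every A_i.

39·p = 1/20 ≈ 0.0500000; existence CERTIFIED by the union bound.


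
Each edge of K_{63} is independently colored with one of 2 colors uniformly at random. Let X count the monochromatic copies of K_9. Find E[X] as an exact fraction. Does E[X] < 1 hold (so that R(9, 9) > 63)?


E[X] = C(63, 9) · 2^{1 − 36} = 23667689815 · 2^{−35} = 23667689815/34359738368.
As a reduced fraction: E[X] = 23667689815/34359738368 ≈ 0.688820.
Is E[X] < 1? YES.
Since E[X] < 1, there exists a 2-coloring of K_{63} with no monochromatic K_9; hence R(9, 9) > 63.

E[X] = 23667689815/34359738368 ≈ 0.688820; E[X] < 1, so R(9, 9) > 63.


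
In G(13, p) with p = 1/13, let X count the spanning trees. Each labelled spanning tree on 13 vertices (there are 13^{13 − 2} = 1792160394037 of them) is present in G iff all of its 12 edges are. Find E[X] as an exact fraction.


K_13 has 13^{13 − 2} = 1792160394037 labelled spanning trees.
For each such spanning tree H, let X_H = 1 if all 12 edges of H are present in G. Then P[X_H = 1] = p^{12} = (1/13)^{12} = 1/23298085122481.
Summing the indicators: E[X] = Σ_H E[X_H] = 1792160394037 · p^{12} = 1792160394037 · 1/23298085122481 = 1/13.
Numerically: E[X] ≈ 0.0769.

E[X] = 1792160394037 · (1/13)^{12} = 1/13 ≈ 0.0769.


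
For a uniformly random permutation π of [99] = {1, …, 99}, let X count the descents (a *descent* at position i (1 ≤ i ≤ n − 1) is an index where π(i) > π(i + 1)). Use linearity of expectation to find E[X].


Write X = Σ X_I over i = 1, …, 98, with X_I the indicator of one descent.
There are 98 indicators.
For each fixed i, the pair (π(i), π(i+1)) is a uniformly random ordered pair of distinct values from {1, …, 99}; by symmetry P[π(i) > π(i+1)] = 1/2.
By linearity: E[X] = 98 · (1/2) = (99 − 1) · (1/2) = 49 ≈ 49.000000.

E[X] = 49 = 49.000000.


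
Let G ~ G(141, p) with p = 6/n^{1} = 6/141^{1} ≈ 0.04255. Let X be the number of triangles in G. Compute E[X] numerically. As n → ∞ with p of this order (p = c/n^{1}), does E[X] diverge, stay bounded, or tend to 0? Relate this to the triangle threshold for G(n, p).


Number of potential triangles: C(141, 3) = 457310.
Each occurs with probability p³ ≈ (0.04255)³ ≈ 7.705422e-05.
By linearity: E[X] = C(141, 3)·p³ ≈ 457310 · 7.705422e-05 ≈ 35.2377.
Here α = 1, so p = 6/n is exactly at the triangle threshold p ~ 1/n. Asymptotically E[X] → c³/6 = 6³/6 = 36 ≈ 36.0000, a bounded constant. In this regime the triangle count is asymptotically Poisson(c³/6).

E[X] ≈ 35.2377; in regime p = Θ(1/n^{1}) E[X] stays bounded (at the triangle threshold p ~ 1/n).


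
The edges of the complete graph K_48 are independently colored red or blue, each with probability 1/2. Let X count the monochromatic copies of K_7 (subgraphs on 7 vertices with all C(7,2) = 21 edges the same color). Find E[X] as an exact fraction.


Let X = Σ_S X_S over the C(48, 7) = 73629072 subsets S of size 7, where X_S = 1 if the K_7 on S is monochromatic.
For a fixed S, the K_7 on S has C(7, 2) = 21 edges. P[all 21 edges red] = (1/2)^21, and likewise for blue, so P[monochromatic] = 2·(1/2)^21 = 2^{1 − 21} = 1/1048576.
Summing: E[X] = C(48, 7) · 2^{1 − 21} = 73629072 · 1/1048576 = 4601817/65536.
Numerically: E[X] ≈ 70.21815.

E[X] = C(48,7)·2^(1−C(7,2)) = 4601817/65536 ≈ 70.21815.


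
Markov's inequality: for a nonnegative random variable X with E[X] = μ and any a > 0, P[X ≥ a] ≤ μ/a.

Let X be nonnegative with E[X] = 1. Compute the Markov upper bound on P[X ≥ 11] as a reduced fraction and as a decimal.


μ = E[X] = 1, a = 11.
Markov: P[X ≥ 11] ≤ μ/a = (1)/11 = 1/11.
Numerically: ≈ 0.0909.
(Since a = 11 > μ = 1.0000, the bound 1/11 is < 1 and informative.)

P[X ≥ 11] ≤ 1/11 ≈ 0.0909.


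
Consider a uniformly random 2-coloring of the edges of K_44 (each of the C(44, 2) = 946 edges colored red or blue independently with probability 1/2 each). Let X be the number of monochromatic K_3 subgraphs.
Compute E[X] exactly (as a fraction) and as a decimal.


Let X = Σ_S X_S over the C(44, 3) = 13244 subsets S of size 3, where X_S = 1 if the K_3 on S is monochromatic.
For a fixed S, the K_3 on S has C(3, 2) = 3 edges. P[all 3 edges red] = (1/2)^3, and likewise for blue, so P[monochromatic] = 2·(1/2)^3 = 2^{1 − 3} = 1/4.
By linearity: E[X] = C(44, 3) · 2^{1 − 3} = 13244 · 1/4 = 3311.
Numerically: E[X] ≈ 3311.000.

E[X] = C(44,3)·2^(1−C(3,2)) = 3311 ≈ 3311.000.


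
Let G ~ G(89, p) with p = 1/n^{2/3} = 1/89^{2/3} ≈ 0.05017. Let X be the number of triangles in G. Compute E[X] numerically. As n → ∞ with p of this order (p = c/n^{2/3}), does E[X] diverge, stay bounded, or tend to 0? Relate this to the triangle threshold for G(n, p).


Number of potential triangles: C(89, 3) = 113564.
Each occurs with probability p³ ≈ (0.05017)³ ≈ 1.262467e-04.
By linearity: E[X] = C(89, 3)·p³ ≈ 113564 · 1.262467e-04 ≈ 14.3371.
Since α = 2/3 < 1, p = c/n^{2/3} ≫ 1/n is above the triangle threshold p ~ 1/n. Asymptotically E[X] ~ (c³/6)·n^{3(1−α)} = (1³/6)·n^{1} → ∞; triangles are abundant w.h.p.

E[X] ≈ 14.3371; in regime p = Θ(1/n^{2/3}) E[X] diverges (above the triangle threshold p ~ 1/n).


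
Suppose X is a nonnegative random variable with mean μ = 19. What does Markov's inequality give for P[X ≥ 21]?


μ = E[X] = 19, a = 21.
Markov: P[X ≥ 21] ≤ μ/a = (19)/21 = 19/21.
Numerically: ≈ 0.9048.
(Since a = 21 > μ = 19.0000, the bound 19/21 is < 1 and informative.)

P[X ≥ 21] ≤ 19/21 ≈ 0.9048.


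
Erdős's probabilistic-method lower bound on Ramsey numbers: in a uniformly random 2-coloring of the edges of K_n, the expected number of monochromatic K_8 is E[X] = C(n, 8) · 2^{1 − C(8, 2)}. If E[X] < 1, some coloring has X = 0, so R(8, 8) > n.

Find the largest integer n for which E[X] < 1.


We need C(n, 8) · 2^{1 − 28} < 1, i.e. C(n, 8) < 2^{28 − 1} = 134217728.
Check values of n near the boundary:
  n = 37: C(37, 8) = 38608020; 38608020 < 134217728? YES
  n = 38: C(38, 8) = 48903492; 48903492 < 134217728? YES
  n = 39: C(39, 8) = 61523748; 61523748 < 134217728? YES
  n = 40: C(40, 8) = 76904685; 76904685 < 134217728? YES
  n = 41: C(41, 8) = 95548245; 95548245 < 134217728? YES
  n = 42: C(42, 8) = 118030185; 118030185 < 134217728? YES
  n = 43: C(43, 8) = 145008513; 145008513 < 134217728? NO
The largest n with C(n, 8) < 134217728 is n = 42 (where E[X] = 118030185/134217728 ≈ 0.87939). Hence R(8, 8) > 42, i.e. R(8, 8) ≥ 43.

Largest n = 42; hence R(8, 8) > 42.


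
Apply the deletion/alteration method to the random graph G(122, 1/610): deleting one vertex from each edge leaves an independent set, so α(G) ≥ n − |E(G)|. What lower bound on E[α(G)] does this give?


E[|E(G)|] = C(122, 2)·p = 7381 · (1/610) = 121/10.
E[α(G)] ≥ n − E[|E(G)|] = 122 − 121/10 = 1099/10.
Numerically: ≈ 109.90000.
(This is only a lower bound; the true E[α(G)] may be larger.)

E[α(G)] ≥ 1099/10 ≈ 109.90000.


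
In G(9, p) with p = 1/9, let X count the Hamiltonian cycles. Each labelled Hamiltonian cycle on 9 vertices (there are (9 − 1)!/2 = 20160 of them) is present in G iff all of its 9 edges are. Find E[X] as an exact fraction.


K_9 has (9 − 1)!/2 = 20160 labelled Hamiltonian cycles.
For each such Hamiltonian cycle H, let X_H = 1 if all 9 edges of H are present in G. Then P[X_H = 1] = p^{9} = (1/9)^{9} = 1/387420489.
Summing the indicators: E[X] = Σ_H E[X_H] = 20160 · p^{9} = 20160 · 1/387420489 = 2240/43046721.
Numerically: E[X] ≈ 5.2036e-05.

E[X] = 20160 · (1/9)^{9} = 2240/43046721 ≈ 5.2036e-05.


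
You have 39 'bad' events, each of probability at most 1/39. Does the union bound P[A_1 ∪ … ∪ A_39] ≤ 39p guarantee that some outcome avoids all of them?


Union bound: P[∪_{i=1}^{39} A_i] ≤ Σ_i P[A_i] ≤ 39·p = 39·(1/39) = 1.
Numerically: 1 ≈ 1.000000.
Is 1 < 1? NO.
Since the bound 1 is ≥ 1, the union bound is uninformative here; it does NOT by itself certify existence.

39·p = 1 ≈ 1.000000; existence NOT certified by the union bound.


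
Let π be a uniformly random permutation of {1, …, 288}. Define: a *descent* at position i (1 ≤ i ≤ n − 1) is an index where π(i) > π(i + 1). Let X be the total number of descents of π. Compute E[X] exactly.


Write X = Σ X_I over i = 1, …, 287, with X_I the indicator of one descent.
There are 287 indicators.
For each fixed i, the pair (π(i), π(i+1)) is a uniformly random ordered pair of distinct values from {1, …, 288}; by symmetry P[π(i) > π(i+1)] = 1/2.
By linearity: E[X] = 287 · (1/2) = (288 − 1) · (1/2) = 287/2 ≈ 143.50000.

E[X] = 287/2 = 143.50000.


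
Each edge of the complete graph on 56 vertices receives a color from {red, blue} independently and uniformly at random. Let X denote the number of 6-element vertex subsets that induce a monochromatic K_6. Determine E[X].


Let X = Σ_S X_S over the C(56, 6) = 32468436 subsets S of size 6, where X_S = 1 if the K_6 on S is monochromatic.
For a fixed S, the K_6 on S has C(6, 2) = 15 edges. P[all 15 edges red] = (1/2)^15, and likewise for blue, so P[monochromatic] = 2·(1/2)^15 = 2^{1 − 15} = 1/16384.
By linearity: E[X] = C(56, 6) · 2^{1 − 15} = 32468436 · 1/16384 = 8117109/4096.
Numerically: E[X] ≈ 1981.71606.

E[X] = C(56,6)·2^(1−C(6,2)) = 8117109/4096 ≈ 1981.71606.


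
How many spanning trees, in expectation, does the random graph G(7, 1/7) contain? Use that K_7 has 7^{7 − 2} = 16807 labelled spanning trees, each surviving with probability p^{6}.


K_7 has 7^{7 − 2} = 16807 labelled spanning trees.
For each such spanning tree H, let X_H = 1 if all 6 edges of H are present in G. Then P[X_H = 1] = p^{6} = (1/7)^{6} = 1/117649.
By linearity of expectation: E[X] = Σ_H E[X_H] = 16807 · p^{6} = 16807 · 1/117649 = 1/7.
Numerically: E[X] ≈ 0.14286.

E[X] = 16807 · (1/7)^{6} = 1/7 ≈ 0.14286.


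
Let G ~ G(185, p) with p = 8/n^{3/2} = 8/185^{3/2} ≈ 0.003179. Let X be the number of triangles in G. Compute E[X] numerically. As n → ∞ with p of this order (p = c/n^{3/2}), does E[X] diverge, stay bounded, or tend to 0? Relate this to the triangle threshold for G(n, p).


Number of potential triangles: C(185, 3) = 1038220.
Each occurs with probability p³ ≈ (0.003179)³ ≈ 3.213640e-08.
By linearity: E[X] = C(185, 3)·p³ ≈ 1038220 · 3.213640e-08 ≈ 0.0334.
Since α = 3/2 > 1, p = c/n^{3/2} = o(1/n) is below the triangle threshold p ~ 1/n. Asymptotically E[X] ~ (c³/6)·n^{3(1−α)} = (8³/6)·n^{-1.5} → 0, so by Markov's inequality G has no triangles w.h.p.

E[X] ≈ 0.0334; in regime p = Θ(1/n^{3/2}) E[X] tends to 0 (below the triangle threshold p ~ 1/n).


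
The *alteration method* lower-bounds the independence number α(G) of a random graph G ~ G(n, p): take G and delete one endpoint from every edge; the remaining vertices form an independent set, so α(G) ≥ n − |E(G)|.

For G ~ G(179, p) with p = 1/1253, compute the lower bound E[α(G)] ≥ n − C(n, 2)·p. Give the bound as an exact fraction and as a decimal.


E[|E(G)|] = C(179, 2)·p = 15931 · (1/1253) = 89/7.
E[α(G)] ≥ n − E[|E(G)|] = 179 − 89/7 = 1164/7.
Numerically: ≈ 166.285714.
(This is only a lower bound; the true E[α(G)] may be larger.)

E[α(G)] ≥ 1164/7 ≈ 166.285714.


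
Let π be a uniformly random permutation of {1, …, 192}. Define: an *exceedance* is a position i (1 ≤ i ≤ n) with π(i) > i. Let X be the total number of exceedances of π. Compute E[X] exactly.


Write X = Σ_{i=1}^{192} X_i, where X_i = 1_{π(i) > i}.
For each fixed i, π(i) is uniform over {1, …, 192} (marginal of a uniform permutation), so P[π(i) > i] = (n − i)/n. Summing: Σ_{i=1}^{192} (n − i)/n = (0 + 1 + … + 191)/192 = 192(192 − 1)/(2·192) = (192 − 1)/2.
Hence E[X] = Σ_{i=1}^{192} (192 − i)/192 = 191/2 ≈ 95.500.

E[X] = 191/2 = 95.500.


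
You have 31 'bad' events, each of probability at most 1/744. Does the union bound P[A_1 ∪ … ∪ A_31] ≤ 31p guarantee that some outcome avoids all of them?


Union bound: P[∪_{i=1}^{31} A_i] ≤ Σ_i P[A_i] ≤ 31·p = 31·(1/744) = 1/24.
Numerically: 1/24 ≈ 0.04167.
Is 1/24 < 1? YES.
Since P[∪ A_i] ≤ 1/24 < 1, the complement has P[∩ A_i^c] ≥ 1 − 1/24 = 23/24 > 0, so some outcome avoids every A_i.

31·p = 1/24 ≈ 0.04167; existence CERTIFIED by the union bound.


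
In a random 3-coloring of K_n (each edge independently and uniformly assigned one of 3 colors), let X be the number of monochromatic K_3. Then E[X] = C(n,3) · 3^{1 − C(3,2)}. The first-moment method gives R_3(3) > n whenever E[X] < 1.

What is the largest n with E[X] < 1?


We need C(n, 3) · 3^{1 − 3} < 1, i.e. C(n, 3) < 3^{3 − 1} = 9.
Check values of n near the boundary:
  n = 3: C(3, 3) = 1; 1 < 9? YES
  n = 4: C(4, 3) = 4; 4 < 9? YES
  n = 5: C(5, 3) = 10; 10 < 9? NO
The largest n with C(n, 3) < 9 is n = 4 (where E[X] = 4/9 ≈ 0.4444). Hence R_3(3) > 4, i.e. R_3(3) ≥ 5.

Largest n = 4; hence R_3(3) > 4.


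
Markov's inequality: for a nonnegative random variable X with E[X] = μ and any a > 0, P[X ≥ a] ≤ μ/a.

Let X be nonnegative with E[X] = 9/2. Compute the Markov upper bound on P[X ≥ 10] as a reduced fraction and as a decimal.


μ = E[X] = 9/2, a = 10.
Markov: P[X ≥ 10] ≤ μ/a = (9/2)/10 = 9/20.
Numerically: ≈ 0.4500.
(Since a = 10 > μ = 4.5000, the bound 9/20 is < 1 and informative.)

P[X ≥ 10] ≤ 9/20 ≈ 0.4500.


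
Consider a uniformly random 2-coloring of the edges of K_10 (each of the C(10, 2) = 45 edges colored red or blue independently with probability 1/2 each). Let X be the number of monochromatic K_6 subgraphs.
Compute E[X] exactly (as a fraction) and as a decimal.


Let X = Σ_S X_S over the C(10, 6) = 210 subsets S of size 6, where X_S = 1 if the K_6 on S is monochromatic.
For a fixed S, the K_6 on S has C(6, 2) = 15 edges. P[all 15 edges red] = (1/2)^15, and likewise for blue, so P[monochromatic] = 2·(1/2)^15 = 2^{1 − 15} = 1/16384.
By linearity: E[X] = C(10, 6) · 2^{1 − 15} = 210 · 1/16384 = 105/8192.
Numerically: E[X] ≈ 0.013.

E[X] = C(10,6)·2^(1−C(6,2)) = 105/8192 ≈ 0.013.


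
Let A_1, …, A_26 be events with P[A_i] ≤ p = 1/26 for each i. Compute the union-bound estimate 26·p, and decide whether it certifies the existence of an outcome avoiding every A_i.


Union bound: P[∪_{i=1}^{26} A_i] ≤ Σ_i P[A_i] ≤ 26·p = 26·(1/26) = 1.
Numerically: 1 ≈ 1.0000.
Is 1 < 1? NO.
Since the bound 1 is ≥ 1, the union bound is uninformative here; it does NOT by itself certify existence.

26·p = 1 ≈ 1.0000; existence NOT certified by the union bound.


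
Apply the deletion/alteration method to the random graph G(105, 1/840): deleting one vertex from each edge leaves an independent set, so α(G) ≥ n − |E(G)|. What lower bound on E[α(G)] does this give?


E[|E(G)|] = C(105, 2)·p = 5460 · (1/840) = 13/2.
E[α(G)] ≥ n − E[|E(G)|] = 105 − 13/2 = 197/2.
Numerically: ≈ 98.500000.
(This is only a lower bound; the true E[α(G)] may be larger.)

E[α(G)] ≥ 197/2 ≈ 98.500000.


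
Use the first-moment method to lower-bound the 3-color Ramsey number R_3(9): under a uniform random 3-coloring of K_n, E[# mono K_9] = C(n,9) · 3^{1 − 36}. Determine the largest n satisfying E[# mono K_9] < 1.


We need C(n, 9) · 3^{1 − 36} < 1, i.e. C(n, 9) < 3^{36 − 1} = 50031545098999707.
Check values of n near the boundary:
  n = 295: C(295, 9) = 41221140106119260; 41221140106119260 < 50031545098999707? YES
  n = 296: C(296, 9) = 42513789098994080; 42513789098994080 < 50031545098999707? YES
  n = 297: C(297, 9) = 43842345008337645; 43842345008337645 < 50031545098999707? YES
  n = 298: C(298, 9) = 45207677551849890; 45207677551849890 < 50031545098999707? YES
  n = 299: C(299, 9) = 46610674441390059; 46610674441390059 < 50031545098999707? YES
  n = 300: C(300, 9) = 48052241692154700; 48052241692154700 < 50031545098999707? YES
  n = 301: C(301, 9) = 49533303936090975; 49533303936090975 < 50031545098999707? YES
  n = 302: C(302, 9) = 51054804739588650; 51054804739588650 < 50031545098999707? NO
  n = 303: C(303, 9) = 52617706925494425; 52617706925494425 < 50031545098999707? NO
  n = 304: C(304, 9) = 54222992899492560; 54222992899492560 < 50031545098999707? NO
The largest n with C(n, 9) < 50031545098999707 is n = 301 (where E[X] = 16511101312030325/16677181699666569 ≈ 0.990041). Hence R_3(9) > 301, i.e. R_3(9) ≥ 302.

Largest n = 301; hence R_3(9) > 301.


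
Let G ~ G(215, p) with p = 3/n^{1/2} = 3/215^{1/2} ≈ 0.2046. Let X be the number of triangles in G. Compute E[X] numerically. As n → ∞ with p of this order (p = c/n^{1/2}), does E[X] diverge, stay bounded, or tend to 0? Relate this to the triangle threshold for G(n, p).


Number of potential triangles: C(215, 3) = 1633355.
Each occurs with probability p³ ≈ (0.2046)³ ≈ 8.564580e-03.
By linearity: E[X] = C(215, 3)·p³ ≈ 1633355 · 8.564580e-03 ≈ 13988.9997.
Since α = 1/2 < 1, p = c/n^{1/2} ≫ 1/n is above the triangle threshold p ~ 1/n. Asymptotically E[X] ~ (c³/6)·n^{3(1−α)} = (3³/6)·n^{1.5} → ∞; triangles are abundant w.h.p.

E[X] ≈ 13988.9997; in regime p = Θ(1/n^{1/2}) E[X] diverges (above the triangle threshold p ~ 1/n).


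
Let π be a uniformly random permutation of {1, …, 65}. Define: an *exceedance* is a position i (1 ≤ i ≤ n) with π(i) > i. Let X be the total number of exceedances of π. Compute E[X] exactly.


Write X = Σ_{i=1}^{65} X_i, where X_i = 1_{π(i) > i}.
For each fixed i, π(i) is uniform over {1, …, 65} (marginal of a uniform permutation), so P[π(i) > i] = (n − i)/n. Summing: Σ_{i=1}^{65} (n − i)/n = (0 + 1 + … + 64)/65 = 65(65 − 1)/(2·65) = (65 − 1)/2.
Hence E[X] = Σ_{i=1}^{65} (65 − i)/65 = 32 ≈ 32.0000.

E[X] = 32 = 32.0000.
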